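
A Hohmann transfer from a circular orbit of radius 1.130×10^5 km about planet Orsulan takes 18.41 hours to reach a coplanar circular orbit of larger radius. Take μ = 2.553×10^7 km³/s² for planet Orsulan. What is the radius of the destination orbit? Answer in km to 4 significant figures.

r₂ = 3.366×10^5 km

Transfer time t = 18.41 hours = 66276 s, and t = π√(a_t³/μ).
So a_t = (μ t²/π²)^(1/3) = (2.553×10^7 × (66276)² / π²)^(1/3) = 2.2481×10^5 km.
Since a_t = (r₁ + r₂)/2, r₂ = 2a_t − r₁ = 2×2.2481×10^5 − 1.130×10^5 = 3.3662×10^5 km.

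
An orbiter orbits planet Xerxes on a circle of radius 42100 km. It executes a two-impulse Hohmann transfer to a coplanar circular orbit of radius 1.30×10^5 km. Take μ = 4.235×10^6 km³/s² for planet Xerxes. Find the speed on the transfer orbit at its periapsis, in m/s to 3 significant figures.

v = 12300 m/s

Semi-major axis of the transfer orbit: a_t = (42100 + 1.300×10^5)/2 = 86050 km.
At periapsis, r = 42100 km.
Applying v² = μ(2/r − 1/a_t): v = 12.33 km/s.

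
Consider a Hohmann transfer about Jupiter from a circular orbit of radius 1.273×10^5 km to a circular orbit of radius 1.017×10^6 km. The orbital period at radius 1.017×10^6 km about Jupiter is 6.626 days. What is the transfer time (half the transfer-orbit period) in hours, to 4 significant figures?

t = 33.55 hours

From Kepler's third law T² = 4π²r³/μ at r = 1.017×10^6 km, T = 6.626 days = 6.626 × 86400 s = 5.724864×10^5 s: μ = 4π²r³/T² = 1.26705×10^8 km³/s².
The Hohmann ellipse has a_t = (r₁ + r₂)/2 = 5.7215×10^5 km.
Half the transfer-orbit period gives t = π√(a_t³/μ) = 1.2079×10^5 s.
Converting: 1.2079×10^5 s ÷ 3600 s/hour = 33.55 hours.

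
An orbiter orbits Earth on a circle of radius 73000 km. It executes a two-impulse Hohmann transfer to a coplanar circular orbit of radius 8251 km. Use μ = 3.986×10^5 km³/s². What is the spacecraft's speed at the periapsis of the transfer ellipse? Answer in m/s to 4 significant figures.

v = 9317 m/s

The Hohmann ellipse has a_t = (r₁ + r₂)/2 = 40625.5 km.
The periapsis of the transfer ellipse is at r = 8251 km.
From the vis-viva equation, v = √[μ(2/r − 1/a_t)] = 9.317 km/s.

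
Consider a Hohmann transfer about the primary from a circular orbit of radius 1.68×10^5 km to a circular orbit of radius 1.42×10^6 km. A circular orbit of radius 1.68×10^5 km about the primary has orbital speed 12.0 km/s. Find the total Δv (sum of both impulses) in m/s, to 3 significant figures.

From the circular-orbit relation v² = μ/r at r = 1.68×10^5 km: μ = v²r = (12.0)² × 1.68×10^5 = 2.41920×10^7 km³/s².
Transfer-ellipse semi-major axis a_t = (r₁ + r₂)/2 = (1.680×10^5 + 1.420×10^6)/2 = 7.940×10^5 km.
At r₁ the circular-orbit speed is v₁ = √(μ/r₁) = 12.000 km/s.
Transfer-orbit speed at r₁ (v² = μ(2/r − 1/a)): v_p = √[μ(2/r₁ − 1/a_t)] = 16.048 km/s.
First burn Δv₁ = |v_p − v₁| = 4.048 km/s.
Circular speed at r₂: v₂ = √(μ/r₂) = 4.128 km/s.
Transfer-orbit speed at r₂: v_a = √[μ(2/r₂ − 1/a_t)] = 1.899 km/s.
Second burn Δv₂ = |v₂ − v_a| = 2.229 km/s.
Total Δv = Δv₁ + Δv₂ = 6.277 km/s.

Δv = 6280 m/s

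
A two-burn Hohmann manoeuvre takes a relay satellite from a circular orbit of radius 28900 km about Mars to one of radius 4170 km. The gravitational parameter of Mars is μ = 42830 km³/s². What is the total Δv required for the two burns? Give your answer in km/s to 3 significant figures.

Δv = 1.64 km/s

The Hohmann ellipse has a_t = (r₁ + r₂)/2 = 16535 km.
Circular speed at r₁: v₁ = √(μ/r₁) = √(42830/28900) = 1.21738 km/s.
On the transfer ellipse at r₁, vis-viva equation gives v_a = √[μ(2/r₁ − 1/a_t)] = 0.611352 km/s.
First burn Δv₁ = |v_a − v₁| = 0.6060 km/s.
At r₂, v₂ = √(μ/r₂) = 3.205 km/s.
Transfer-orbit speed at r₂: v_p = √[μ(2/r₂ − 1/a_t)] = 4.237 km/s.
Second burn Δv₂ = |v₂ − v_p| = 1.032 km/s.
Δv = Δv₁ + Δv₂ = 0.6060 + 1.032 = 1.638 km/s.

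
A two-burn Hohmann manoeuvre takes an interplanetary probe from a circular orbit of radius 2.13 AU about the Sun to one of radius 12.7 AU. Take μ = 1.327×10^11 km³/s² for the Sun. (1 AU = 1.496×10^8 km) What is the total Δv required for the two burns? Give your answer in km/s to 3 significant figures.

Δv = 10.2 km/s

In km: r₁ = 2.13 × 1.496×10^8 = 3.18648×10^8 km; r₂ = 12.7 × 1.496×10^8 = 1.89992×10^9 km.
The Hohmann ellipse has a_t = (r₁ + r₂)/2 = 1.109284×10^9 km.
At r₁ the circular-orbit speed is v₁ = √(μ/r₁) = 20.41 km/s.
On the transfer ellipse at r₁, vis-viva equation gives v_p = √[μ(2/r₁ − 1/a_t)] = 26.71 km/s.
First burn Δv₁ = |v_p − v₁| = 6.300 km/s.
Circular speed at r₂: v₂ = √(μ/r₂) = 8.357 km/s.
Transfer-orbit speed at r₂: v_a = √[μ(2/r₂ − 1/a_t)] = 4.479 km/s.
Second burn Δv₂ = |v₂ − v_a| = 3.878 km/s.
Total Δv = Δv₁ + Δv₂ = 10.18 km/s.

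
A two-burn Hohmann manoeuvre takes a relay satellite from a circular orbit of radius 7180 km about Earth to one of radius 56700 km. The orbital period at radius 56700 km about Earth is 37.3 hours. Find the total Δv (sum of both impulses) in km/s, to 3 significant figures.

From Kepler's third law T² = 4π²r³/μ at r = 56700 km, T = 37.3 hours = 37.3 × 3600 s = 1.3428×10^5 s: μ = 4π²r³/T² = 3.99104×10^5 km³/s².
Transfer-ellipse semi-major axis a_t = (r₁ + r₂)/2 = (7180 + 56700)/2 = 31940 km.
At r₁ the circular-orbit speed is v₁ = √(μ/r₁) = 7.456 km/s.
On the transfer ellipse at r₁, vis-viva equation gives v_p = √[μ(2/r₁ − 1/a_t)] = 9.934 km/s.
First burn Δv₁ = |v_p − v₁| = 2.478 km/s.
Circular speed at r₂: v₂ = √(μ/r₂) = 2.653 km/s.
Transfer-orbit speed at r₂: v_a = √[μ(2/r₂ − 1/a_t)] = 1.258 km/s.
Second burn Δv₂ = |v₂ − v_a| = 1.395 km/s.
Total Δv = Δv₁ + Δv₂ = 3.873 km/s.

Δv = 3.87 km/s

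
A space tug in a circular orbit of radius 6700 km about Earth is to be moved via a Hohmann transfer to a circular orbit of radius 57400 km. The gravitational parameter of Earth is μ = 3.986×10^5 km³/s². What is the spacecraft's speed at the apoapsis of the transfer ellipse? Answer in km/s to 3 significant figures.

The Hohmann ellipse has a_t = (r₁ + r₂)/2 = 32050 km.
At apoapsis, r = 57400 km.
From the vis-viva equation, v = √[μ(2/r − 1/a_t)] = 1.205 km/s.

v = 1.20 km/s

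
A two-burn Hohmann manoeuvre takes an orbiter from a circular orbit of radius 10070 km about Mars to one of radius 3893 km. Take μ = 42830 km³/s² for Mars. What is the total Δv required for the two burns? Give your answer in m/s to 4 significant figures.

Δv = 1189 m/s

Semi-major axis of the transfer orbit: a_t = (10070 + 3893)/2 = 6981.5 km.
Circular speed at r₁: v₁ = √(μ/r₁) = √(42830/10070) = 2.0623 km/s.
On the transfer ellipse at r₁, v² = μ(2/r − 1/a) gives v_a = √[μ(2/r₁ − 1/a_t)] = 1.5400 km/s.
First burn Δv₁ = |v_a − v₁| = 0.5223 km/s.
At r₂, v₂ = √(μ/r₂) = 3.3169 km/s.
Transfer-orbit speed at r₂: v_p = √[μ(2/r₂ − 1/a_t)] = 3.9836 km/s.
Second burn Δv₂ = |v₂ − v_p| = 0.6667 km/s.
Total Δv = Δv₁ + Δv₂ = 1.189 km/s.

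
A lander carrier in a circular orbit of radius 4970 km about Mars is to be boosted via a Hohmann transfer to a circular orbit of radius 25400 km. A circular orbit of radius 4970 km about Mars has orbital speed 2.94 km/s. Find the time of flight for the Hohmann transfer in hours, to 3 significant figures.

From the circular-orbit relation v² = μ/r at r = 4970 km: μ = v²r = (2.94)² × 4970 = 42958.7 km³/s².
The Hohmann ellipse has a_t = (r₁ + r₂)/2 = 15185 km.
Half the transfer-orbit period gives t = π√(a_t³/μ) = 28360 s.
Converting: 28360 s ÷ 3600 s/hour = 7.88 hours.

t = 7.88 hours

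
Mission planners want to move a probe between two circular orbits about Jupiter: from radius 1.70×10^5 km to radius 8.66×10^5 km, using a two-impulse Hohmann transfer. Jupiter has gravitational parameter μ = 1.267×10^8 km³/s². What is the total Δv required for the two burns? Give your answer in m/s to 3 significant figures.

Δv = 13200 m/s

Transfer-ellipse semi-major axis a_t = (r₁ + r₂)/2 = (1.700×10^5 + 8.660×10^5)/2 = 5.180×10^5 km.
At r₁ the circular-orbit speed is v₁ = √(μ/r₁) = 27.30008 km/s.
Transfer-orbit speed at r₁ (v² = μ(2/r − 1/a)): v_p = √[μ(2/r₁ − 1/a_t)] = 35.29864 km/s.
First burn Δv₁ = |v_p − v₁| = 7.99856 km/s.
At r₂, v₂ = √(μ/r₂) = 12.09565 km/s.
Transfer-orbit speed at r₂: v_a = √[μ(2/r₂ − 1/a_t)] = 6.929293 km/s.
Second burn Δv₂ = |v₂ − v_a| = 5.16636 km/s.
Total Δv = Δv₁ + Δv₂ = 13.16 km/s.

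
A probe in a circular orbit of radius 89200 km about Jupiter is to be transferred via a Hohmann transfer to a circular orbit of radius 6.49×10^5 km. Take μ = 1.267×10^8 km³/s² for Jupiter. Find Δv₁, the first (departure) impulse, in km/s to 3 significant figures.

Δv₁ = 12.3 km/s

The Hohmann ellipse has a_t = (r₁ + r₂)/2 = 3.691×10^5 km.
Circular speed at r = 89200 km: v_c = √(μ/r) = 37.69 km/s.
Transfer-orbit speed at the same r (vis-viva, a = a_t): v_t = √[μ(2/r − 1/a_t)] = 49.98 km/s.
Δv₁ = |v_t − v_c| = |49.98 − 37.69| = 12.29 km/s.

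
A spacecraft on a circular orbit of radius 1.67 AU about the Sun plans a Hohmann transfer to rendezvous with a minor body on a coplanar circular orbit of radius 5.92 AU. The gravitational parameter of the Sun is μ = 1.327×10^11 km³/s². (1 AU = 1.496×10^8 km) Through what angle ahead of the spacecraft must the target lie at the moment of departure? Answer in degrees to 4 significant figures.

In km: r₁ = 1.67 × 1.496×10^8 = 2.49832×10^8 km; r₂ = 5.92 × 1.496×10^8 = 8.85632×10^8 km.
Semi-major axis of the transfer orbit: a_t = (2.49832×10^8 + 8.85632×10^8)/2 = 5.67732×10^8 km.
The half-period of the transfer ellipse is t = π√(a_t³/μ) = 1.1666201×10^8 s.
Target angular speed ω₂ = √(μ/r₂³) = 1.3821511×10^-8 rad/s.
Angle swept by the target during transfer: ω₂·t = 1.61245 rad = 92.39°.
The spacecraft traverses 180° on the transfer ellipse, so the target must lead by 180° − 92.39° = 87.61°.

φ = 87.61°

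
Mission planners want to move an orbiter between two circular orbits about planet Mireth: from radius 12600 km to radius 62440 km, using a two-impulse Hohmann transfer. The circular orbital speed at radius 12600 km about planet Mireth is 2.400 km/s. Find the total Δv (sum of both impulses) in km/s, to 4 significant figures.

Δv = 1.149 km/s

From the circular-orbit relation v² = μ/r at r = 12600 km: μ = v²r = (2.400)² × 12600 = 72576.0 km³/s².
Semi-major axis of the transfer orbit: a_t = (12600 + 62440)/2 = 37520 km.
At r₁ the circular-orbit speed is v₁ = √(μ/r₁) = 2.4000 km/s.
Transfer-orbit speed at r₁ (v² = μ(2/r − 1/a)): v_p = √[μ(2/r₁ − 1/a_t)] = 3.0961 km/s.
First burn Δv₁ = |v_p − v₁| = 0.6961 km/s.
At r₂, v₂ = √(μ/r₂) = 1.0781 km/s.
Transfer-orbit speed at r₂: v_a = √[μ(2/r₂ − 1/a_t)] = 0.62477 km/s.
Second burn Δv₂ = |v₂ − v_a| = 0.4533 km/s.
Total Δv = Δv₁ + Δv₂ = 1.149 km/s.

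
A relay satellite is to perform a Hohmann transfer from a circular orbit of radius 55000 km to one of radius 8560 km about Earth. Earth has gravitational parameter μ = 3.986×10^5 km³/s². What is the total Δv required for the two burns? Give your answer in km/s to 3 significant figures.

Semi-major axis of the transfer orbit: a_t = (55000 + 8560)/2 = 31780 km.
At r₁ the circular-orbit speed is v₁ = √(μ/r₁) = 2.692 km/s.
On the transfer ellipse at r₁, vis-viva gives v_a = √[μ(2/r₁ − 1/a_t)] = 1.397 km/s.
First burn Δv₁ = |v_a − v₁| = 1.295 km/s.
At r₂, v₂ = √(μ/r₂) = 6.824 km/s.
Transfer-orbit speed at r₂: v_p = √[μ(2/r₂ − 1/a_t)] = 8.977 km/s.
Second burn Δv₂ = |v₂ − v_p| = 2.153 km/s.
Total Δv = Δv₁ + Δv₂ = 3.448 km/s.

Δv = 3.45 km/s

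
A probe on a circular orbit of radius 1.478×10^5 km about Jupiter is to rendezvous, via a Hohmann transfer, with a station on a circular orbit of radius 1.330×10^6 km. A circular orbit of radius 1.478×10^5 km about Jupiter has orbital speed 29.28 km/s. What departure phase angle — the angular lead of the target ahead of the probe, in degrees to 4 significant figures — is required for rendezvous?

φ = 105.5°

From the circular-orbit relation v² = μ/r at r = 1.478×10^5 km: μ = v²r = (29.28)² × 1.478×10^5 = 1.26712×10^8 km³/s².
The Hohmann ellipse has a_t = (r₁ + r₂)/2 = 7.389×10^5 km.
Transfer time t = π√(a_t³/μ) = 1.773×10^5 s.
Target angular speed ω₂ = √(μ/r₂³) = 7.339×10^-6 rad/s.
Angle swept by the target during transfer: ω₂·t = 1.301 rad = 74.54°.
Arrival is 180° from departure on the ellipse, so φ = 180° − 74.54° = 105.5°.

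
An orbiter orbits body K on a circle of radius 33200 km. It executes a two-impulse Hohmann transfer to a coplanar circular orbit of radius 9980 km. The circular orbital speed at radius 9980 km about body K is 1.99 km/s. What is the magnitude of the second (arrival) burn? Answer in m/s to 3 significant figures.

From the circular-orbit relation v² = μ/r at r = 9980 km: μ = v²r = (1.99)² × 9980 = 39521.8 km³/s².
Semi-major axis of the transfer orbit: a_t = (33200 + 9980)/2 = 21590 km.
Circular speed at r = 9980 km: v_c = √(μ/r) = 1.9900 km/s.
Vis-viva on the transfer ellipse at r = 9980 km gives v_t = √[μ(2/r − 1/a_t)] = 2.4677 km/s.
Δv₂ = |v_t − v_c| = |2.4677 − 1.9900| = 0.4777 km/s.

Δv₂ = 478 m/s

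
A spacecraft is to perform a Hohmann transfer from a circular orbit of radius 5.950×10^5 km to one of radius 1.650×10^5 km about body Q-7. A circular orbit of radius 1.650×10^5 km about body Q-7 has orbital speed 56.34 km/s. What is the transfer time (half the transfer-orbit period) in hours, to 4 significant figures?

t = 8.932 hours

From the circular-orbit relation v² = μ/r at r = 1.650×10^5 km: μ = v²r = (56.34)² × 1.650×10^5 = 5.23742×10^8 km³/s².
The Hohmann ellipse has a_t = (r₁ + r₂)/2 = 3.800×10^5 km.
Half the transfer-orbit period gives t = π√(a_t³/μ) = 32156 s.
Converting: 32156 s ÷ 3600 s/hour = 8.932 hours.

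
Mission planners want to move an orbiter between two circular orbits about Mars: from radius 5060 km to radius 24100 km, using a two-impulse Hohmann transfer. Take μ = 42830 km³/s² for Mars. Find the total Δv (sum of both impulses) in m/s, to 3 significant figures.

Δv = 1380 m/s

Transfer-ellipse semi-major axis a_t = (r₁ + r₂)/2 = (5060 + 24100)/2 = 14580 km.
Circular speed at r₁: v₁ = √(μ/r₁) = √(42830/5060) = 2.9094 km/s.
Transfer-orbit speed at r₁ (vis-viva): v_p = √[μ(2/r₁ − 1/a_t)] = 3.7405 km/s.
First burn Δv₁ = |v_p − v₁| = 0.8311 km/s.
Circular speed at r₂: v₂ = √(μ/r₂) = 1.33311 km/s.
Transfer-orbit speed at r₂: v_a = √[μ(2/r₂ − 1/a_t)] = 0.785348 km/s.
Second burn Δv₂ = |v₂ − v_a| = 0.5478 km/s.
Δv = Δv₁ + Δv₂ = 0.8311 + 0.5478 = 1.379 km/s.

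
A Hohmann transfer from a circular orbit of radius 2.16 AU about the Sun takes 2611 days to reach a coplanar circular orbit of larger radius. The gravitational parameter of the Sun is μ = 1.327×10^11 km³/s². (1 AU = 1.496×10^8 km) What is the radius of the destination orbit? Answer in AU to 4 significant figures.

r₂ = 9.621 AU

In km: r₁ = 2.16 × 1.496×10^8 = 3.23136×10^8 km.
Transfer time t = 2611 days = 2.255904×10^8 s, and t = π√(a_t³/μ).
So a_t = (μ t²/π²)^(1/3) = (1.327×10^11 × (2.255904×10^8)² / π²)^(1/3) = 8.8119×10^8 km.
Since a_t = (r₁ + r₂)/2, r₂ = 2a_t − r₁ = 2×8.8119×10^8 − 3.23136×10^8 = 1.439244×10^9 km.
In AU: r₂ = 1.439244×10^9 / 1.496×10^8 = 9.621 AU.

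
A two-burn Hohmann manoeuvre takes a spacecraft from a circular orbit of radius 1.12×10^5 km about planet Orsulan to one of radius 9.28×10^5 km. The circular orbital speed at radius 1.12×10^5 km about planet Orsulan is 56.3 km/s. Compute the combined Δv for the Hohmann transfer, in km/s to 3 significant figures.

From the circular-orbit relation v² = μ/r at r = 1.12×10^5 km: μ = v²r = (56.3)² × 1.12×10^5 = 3.55005×10^8 km³/s².
Transfer-ellipse semi-major axis a_t = (r₁ + r₂)/2 = (1.120×10^5 + 9.280×10^5)/2 = 5.200×10^5 km.
Circular speed at r₁: v₁ = √(μ/r₁) = √(3.55005×10^8/1.120×10^5) = 56.30 km/s.
On the transfer ellipse at r₁, v² = μ(2/r − 1/a) gives v_p = √[μ(2/r₁ − 1/a_t)] = 75.21 km/s.
First burn Δv₁ = |v_p − v₁| = 18.91 km/s.
At r₂, v₂ = √(μ/r₂) = 19.56 km/s.
Transfer-orbit speed at r₂: v_a = √[μ(2/r₂ − 1/a_t)] = 9.077 km/s.
Second burn Δv₂ = |v₂ − v_a| = 10.48 km/s.
Total Δv = Δv₁ + Δv₂ = 29.39 km/s.

Δv = 29.4 km/s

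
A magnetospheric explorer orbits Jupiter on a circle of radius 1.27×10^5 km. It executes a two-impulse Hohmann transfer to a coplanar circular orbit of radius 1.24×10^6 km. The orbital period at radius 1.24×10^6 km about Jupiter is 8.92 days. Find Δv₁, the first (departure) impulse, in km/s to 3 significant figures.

From Kepler's third law T² = 4π²r³/μ at r = 1.24×10^6 km, T = 8.92 days = 8.92 × 86400 s = 7.70688×10^5 s: μ = 4π²r³/T² = 1.26727×10^8 km³/s².
Transfer-ellipse semi-major axis a_t = (r₁ + r₂)/2 = (1.270×10^5 + 1.240×10^6)/2 = 6.835×10^5 km.
On the circular orbit at r = 1.270×10^5 km, v_c = √(μ/r) = 31.59 km/s.
Transfer-orbit speed at the same r (vis-viva, a = a_t): v_t = √[μ(2/r − 1/a_t)] = 42.55 km/s.
Δv₁ = |v_t − v_c| = |42.55 − 31.59| = 10.96 km/s.

Δv₁ = 11.0 km/s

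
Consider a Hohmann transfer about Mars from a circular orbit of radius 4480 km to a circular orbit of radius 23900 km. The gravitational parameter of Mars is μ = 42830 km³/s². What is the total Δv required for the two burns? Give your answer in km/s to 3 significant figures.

Δv = 1.51 km/s

Transfer-ellipse semi-major axis a_t = (r₁ + r₂)/2 = (4480 + 23900)/2 = 14190 km.
Circular speed at r₁: v₁ = √(μ/r₁) = √(42830/4480) = 3.0920 km/s.
Transfer-orbit speed at r₁ (vis-viva): v_p = √[μ(2/r₁ − 1/a_t)] = 4.0128 km/s.
First burn Δv₁ = |v_p − v₁| = 0.9208 km/s.
At r₂, v₂ = √(μ/r₂) = 1.3387 km/s.
Transfer-orbit speed at r₂: v_a = √[μ(2/r₂ − 1/a_t)] = 0.75218 km/s.
Second burn Δv₂ = |v₂ − v_a| = 0.5865 km/s.
Total Δv = Δv₁ + Δv₂ = 1.507 km/s.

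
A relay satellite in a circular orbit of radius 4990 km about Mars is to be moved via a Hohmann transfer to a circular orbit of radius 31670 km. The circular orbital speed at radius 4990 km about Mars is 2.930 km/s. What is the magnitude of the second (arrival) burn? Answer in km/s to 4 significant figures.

From the circular-orbit relation v² = μ/r at r = 4990 km: μ = v²r = (2.930)² × 4990 = 42838.7 km³/s².
The Hohmann ellipse has a_t = (r₁ + r₂)/2 = 18330 km.
On the circular orbit at r = 31670 km, v_c = √(μ/r) = 1.163 km/s.
Vis-viva on the transfer ellipse at r = 31670 km gives v_t = √[μ(2/r − 1/a_t)] = 0.6068 km/s.
Δv₂ = |v_t − v_c| = |0.6068 − 1.163| = 0.5562 km/s.

Δv₂ = 0.5562 km/s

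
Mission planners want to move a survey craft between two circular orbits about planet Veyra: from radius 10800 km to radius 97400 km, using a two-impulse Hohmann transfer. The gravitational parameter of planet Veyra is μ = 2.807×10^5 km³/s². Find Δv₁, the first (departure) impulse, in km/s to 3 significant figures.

The Hohmann ellipse has a_t = (r₁ + r₂)/2 = 54100 km.
On the circular orbit at r = 10800 km, v_c = √(μ/r) = 5.0981 km/s.
Vis-viva on the transfer ellipse at r = 10800 km gives v_t = √[μ(2/r − 1/a_t)] = 6.8405 km/s.
Δv₁ = |v_t − v_c| = |6.8405 − 5.0981| = 1.742 km/s.

Δv₁ = 1.74 km/s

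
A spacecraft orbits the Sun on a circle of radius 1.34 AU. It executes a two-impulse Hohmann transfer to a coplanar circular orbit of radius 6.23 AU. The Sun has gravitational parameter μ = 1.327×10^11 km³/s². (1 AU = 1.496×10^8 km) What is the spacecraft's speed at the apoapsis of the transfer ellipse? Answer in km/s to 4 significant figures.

In km: r₁ = 1.34 × 1.496×10^8 = 2.00464×10^8 km; r₂ = 6.23 × 1.496×10^8 = 9.32008×10^8 km.
The Hohmann ellipse has a_t = (r₁ + r₂)/2 = 5.66236×10^8 km.
The apoapsis of the transfer ellipse is at r = 9.32008×10^8 km.
Applying v² = μ(2/r − 1/a_t): v = 7.100 km/s.

v = 7.100 km/s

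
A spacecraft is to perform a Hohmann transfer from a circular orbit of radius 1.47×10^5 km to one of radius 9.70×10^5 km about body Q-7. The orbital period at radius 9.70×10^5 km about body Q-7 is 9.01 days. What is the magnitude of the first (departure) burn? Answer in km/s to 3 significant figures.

Δv₁ = 6.39 km/s

From Kepler's third law T² = 4π²r³/μ at r = 9.70×10^5 km, T = 9.01 days = 9.01 × 86400 s = 7.78464×10^5 s: μ = 4π²r³/T² = 5.94563×10^7 km³/s².
Transfer-ellipse semi-major axis a_t = (r₁ + r₂)/2 = (1.470×10^5 + 9.700×10^5)/2 = 5.585×10^5 km.
On the circular orbit at r = 1.470×10^5 km, v_c = √(μ/r) = 20.111 km/s.
Transfer-orbit speed at the same r (vis-viva, a = a_t): v_t = √[μ(2/r − 1/a_t)] = 26.504 km/s.
Δv₁ = |v_t − v_c| = |26.504 − 20.111| = 6.393 km/s.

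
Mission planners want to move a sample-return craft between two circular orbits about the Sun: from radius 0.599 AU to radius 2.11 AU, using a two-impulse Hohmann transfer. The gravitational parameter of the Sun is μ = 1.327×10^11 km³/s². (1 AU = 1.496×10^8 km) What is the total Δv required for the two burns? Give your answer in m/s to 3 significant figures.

Δv = 16400 m/s

In km: r₁ = 0.599 × 1.496×10^8 = 8.96104×10^7 km; r₂ = 2.11 × 1.496×10^8 = 3.15656×10^8 km.
The Hohmann ellipse has a_t = (r₁ + r₂)/2 = 2.026332×10^8 km.
At r₁ the circular-orbit speed is v₁ = √(μ/r₁) = 38.4819 km/s.
On the transfer ellipse at r₁, v² = μ(2/r − 1/a) gives v_p = √[μ(2/r₁ − 1/a_t)] = 48.0295 km/s.
First burn Δv₁ = |v_p − v₁| = 9.548 km/s.
Circular speed at r₂: v₂ = √(μ/r₂) = 20.504 km/s.
Transfer-orbit speed at r₂: v_a = √[μ(2/r₂ − 1/a_t)] = 13.635 km/s.
Second burn Δv₂ = |v₂ − v_a| = 6.869 km/s.
Total Δv = Δv₁ + Δv₂ = 16.42 km/s.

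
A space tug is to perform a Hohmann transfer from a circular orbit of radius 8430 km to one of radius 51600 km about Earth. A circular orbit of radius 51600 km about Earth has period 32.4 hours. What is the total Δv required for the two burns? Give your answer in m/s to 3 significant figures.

Δv = 3450 m/s

From Kepler's third law T² = 4π²r³/μ at r = 51600 km, T = 32.4 hours = 32.4 × 3600 s = 1.1664×10^5 s: μ = 4π²r³/T² = 3.98670×10^5 km³/s².
Semi-major axis of the transfer orbit: a_t = (8430 + 51600)/2 = 30015 km.
Circular speed at r₁: v₁ = √(μ/r₁) = √(3.98670×10^5/8430) = 6.8769 km/s.
On the transfer ellipse at r₁, v² = μ(2/r − 1/a) gives v_p = √[μ(2/r₁ − 1/a_t)] = 9.0167 km/s.
First burn Δv₁ = |v_p − v₁| = 2.1398 km/s.
At r₂, v₂ = √(μ/r₂) = 2.7796 km/s.
Transfer-orbit speed at r₂: v_a = √[μ(2/r₂ − 1/a_t)] = 1.4731 km/s.
Second burn Δv₂ = |v₂ − v_a| = 1.3065 km/s.
Total Δv = Δv₁ + Δv₂ = 3.446 km/s.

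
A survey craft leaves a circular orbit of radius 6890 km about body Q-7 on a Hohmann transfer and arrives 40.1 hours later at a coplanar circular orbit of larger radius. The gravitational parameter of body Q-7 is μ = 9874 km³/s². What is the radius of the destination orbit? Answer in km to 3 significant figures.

r₂ = 48200 km

Transfer time t = 40.1 hours = 1.4436×10^5 s, and t = π√(a_t³/μ).
So a_t = (μ t²/π²)^(1/3) = (9874 × (1.4436×10^5)² / π²)^(1/3) = 27523 km.
Since a_t = (r₁ + r₂)/2, r₂ = 2a_t − r₁ = 2×27523 − 6890 = 48156 km.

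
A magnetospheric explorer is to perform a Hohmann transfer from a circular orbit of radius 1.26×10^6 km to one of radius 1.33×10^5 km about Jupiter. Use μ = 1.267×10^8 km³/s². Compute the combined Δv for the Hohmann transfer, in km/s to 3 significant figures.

Δv = 16.3 km/s

The Hohmann ellipse has a_t = (r₁ + r₂)/2 = 6.965×10^5 km.
At r₁ the circular-orbit speed is v₁ = √(μ/r₁) = 10.02774 km/s.
Transfer-orbit speed at r₁ (v² = μ(2/r − 1/a)): v_a = √[μ(2/r₁ − 1/a_t)] = 4.381959 km/s.
First burn Δv₁ = |v_a − v₁| = 5.6458 km/s.
Circular speed at r₂: v₂ = √(μ/r₂) = 30.8647 km/s.
Transfer-orbit speed at r₂: v_p = √[μ(2/r₂ − 1/a_t)] = 41.5133 km/s.
Second burn Δv₂ = |v₂ − v_p| = 10.649 km/s.
Total Δv = Δv₁ + Δv₂ = 16.29 km/s.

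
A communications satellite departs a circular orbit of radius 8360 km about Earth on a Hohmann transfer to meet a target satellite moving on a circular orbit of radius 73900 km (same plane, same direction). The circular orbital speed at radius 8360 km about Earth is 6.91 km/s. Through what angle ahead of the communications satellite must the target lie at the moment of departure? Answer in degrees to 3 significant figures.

φ = 105°

From the circular-orbit relation v² = μ/r at r = 8360 km: μ = v²r = (6.91)² × 8360 = 3.99174×10^5 km³/s².
Transfer-ellipse semi-major axis a_t = (r₁ + r₂)/2 = (8360 + 73900)/2 = 41130 km.
Transfer time t = π√(a_t³/μ) = 41476.9 s.
The target's mean motion on its circular orbit is ω₂ = √(μ/r₂³) = 3.14496×10^-5 rad/s.
Angle swept by the target during transfer: ω₂·t = 1.3044 rad = 74.74°.
Arrival is 180° from departure on the ellipse, so φ = 180° − 74.74° = 105°.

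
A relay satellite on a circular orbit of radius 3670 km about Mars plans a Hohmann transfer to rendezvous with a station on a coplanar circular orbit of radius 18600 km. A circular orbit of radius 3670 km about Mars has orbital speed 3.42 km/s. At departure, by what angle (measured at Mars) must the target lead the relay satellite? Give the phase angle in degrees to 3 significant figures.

φ = 96.6°

From the circular-orbit relation v² = μ/r at r = 3670 km: μ = v²r = (3.42)² × 3670 = 42925.8 km³/s².
Semi-major axis of the transfer orbit: a_t = (3670 + 18600)/2 = 11135 km.
The half-period of the transfer ellipse is t = π√(a_t³/μ) = 17817 s.
The target's mean motion on its circular orbit is ω₂ = √(μ/r₂³) = 8.1675×10^-5 rad/s.
Angle swept by the target during transfer: ω₂·t = 1.4552 rad = 83.38°.
Arrival is 180° from departure on the ellipse, so φ = 180° − 83.38° = 96.6°.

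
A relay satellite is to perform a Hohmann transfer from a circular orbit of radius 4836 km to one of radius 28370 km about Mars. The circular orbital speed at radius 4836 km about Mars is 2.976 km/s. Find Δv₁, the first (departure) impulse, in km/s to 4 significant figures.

From the circular-orbit relation v² = μ/r at r = 4836 km: μ = v²r = (2.976)² × 4836 = 42830.4 km³/s².
The Hohmann ellipse has a_t = (r₁ + r₂)/2 = 16603 km.
Circular speed at r = 4836 km: v_c = √(μ/r) = 2.9760 km/s.
Transfer-orbit speed at the same r (vis-viva, a = a_t): v_t = √[μ(2/r − 1/a_t)] = 3.8902 km/s.
Δv₁ = |v_t − v_c| = |3.8902 − 2.9760| = 0.9142 km/s.

Δv₁ = 0.9142 km/s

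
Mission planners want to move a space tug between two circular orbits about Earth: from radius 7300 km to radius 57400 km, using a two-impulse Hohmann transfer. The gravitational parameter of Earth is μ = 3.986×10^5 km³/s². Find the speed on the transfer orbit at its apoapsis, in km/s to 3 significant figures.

Semi-major axis of the transfer orbit: a_t = (7300 + 57400)/2 = 32350 km.
The apoapsis of the transfer ellipse is at r = 57400 km.
Applying v² = μ(2/r − 1/a_t): v = 1.252 km/s.

v = 1.25 km/s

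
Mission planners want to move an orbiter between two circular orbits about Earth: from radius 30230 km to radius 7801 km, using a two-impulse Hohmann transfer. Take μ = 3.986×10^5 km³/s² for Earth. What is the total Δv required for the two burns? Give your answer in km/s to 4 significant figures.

The Hohmann ellipse has a_t = (r₁ + r₂)/2 = 19015.5 km.
At r₁ the circular-orbit speed is v₁ = √(μ/r₁) = 3.631 km/s.
On the transfer ellipse at r₁, vis-viva gives v_a = √[μ(2/r₁ − 1/a_t)] = 2.326 km/s.
First burn Δv₁ = |v_a − v₁| = 1.305 km/s.
Circular speed at r₂: v₂ = √(μ/r₂) = 7.148 km/s.
Transfer-orbit speed at r₂: v_p = √[μ(2/r₂ − 1/a_t)] = 9.013 km/s.
Second burn Δv₂ = |v₂ − v_p| = 1.865 km/s.
Total Δv = Δv₁ + Δv₂ = 3.170 km/s.

Δv = 3.170 km/s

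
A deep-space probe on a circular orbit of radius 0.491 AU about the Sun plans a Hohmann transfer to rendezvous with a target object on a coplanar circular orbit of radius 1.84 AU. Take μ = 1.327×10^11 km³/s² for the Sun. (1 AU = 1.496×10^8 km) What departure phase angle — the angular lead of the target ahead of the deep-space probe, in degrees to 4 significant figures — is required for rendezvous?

φ = 89.26°

In km: r₁ = 0.491 × 1.496×10^8 = 7.34536×10^7 km; r₂ = 1.84 × 1.496×10^8 = 2.75264×10^8 km.
Semi-major axis of the transfer orbit: a_t = (7.34536×10^7 + 2.75264×10^8)/2 = 1.743588×10^8 km.
The half-period of the transfer ellipse is t = π√(a_t³/μ) = 1.98555×10^7 s.
Target angular speed ω₂ = √(μ/r₂³) = 7.97648×10^-8 rad/s.
Angle swept by the target during transfer: ω₂·t = 1.58377 rad = 90.74°.
The deep-space probe traverses 180° on the transfer ellipse, so the target must lead by 180° − 90.74° = 89.26°.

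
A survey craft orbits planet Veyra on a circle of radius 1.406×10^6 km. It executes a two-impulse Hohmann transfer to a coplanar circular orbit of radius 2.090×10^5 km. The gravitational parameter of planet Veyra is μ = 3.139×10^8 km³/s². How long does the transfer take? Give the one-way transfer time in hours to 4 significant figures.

Transfer-ellipse semi-major axis a_t = (r₁ + r₂)/2 = (1.406×10^6 + 2.090×10^5)/2 = 8.075×10^5 km.
Half the transfer-orbit period gives t = π√(a_t³/μ) = 1.2867×10^5 s.
Converting: 1.2867×10^5 s ÷ 3600 s/hour = 35.74 hours.

t = 35.74 hours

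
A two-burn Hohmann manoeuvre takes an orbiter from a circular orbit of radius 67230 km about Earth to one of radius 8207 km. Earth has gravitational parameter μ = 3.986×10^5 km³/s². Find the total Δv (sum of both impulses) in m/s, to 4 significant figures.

The Hohmann ellipse has a_t = (r₁ + r₂)/2 = 37718.5 km.
At r₁ the circular-orbit speed is v₁ = √(μ/r₁) = 2.435 km/s.
On the transfer ellipse at r₁, vis-viva gives v_a = √[μ(2/r₁ − 1/a_t)] = 1.136 km/s.
First burn Δv₁ = |v_a − v₁| = 1.299 km/s.
Circular speed at r₂: v₂ = √(μ/r₂) = 6.969 km/s.
Transfer-orbit speed at r₂: v_p = √[μ(2/r₂ − 1/a_t)] = 9.304 km/s.
Second burn Δv₂ = |v₂ − v_p| = 2.335 km/s.
Total Δv = Δv₁ + Δv₂ = 3.634 km/s.

Δv = 3634 m/s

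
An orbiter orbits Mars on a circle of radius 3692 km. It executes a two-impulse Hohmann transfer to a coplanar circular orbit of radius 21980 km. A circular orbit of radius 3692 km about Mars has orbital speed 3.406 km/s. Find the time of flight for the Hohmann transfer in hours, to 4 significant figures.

From the circular-orbit relation v² = μ/r at r = 3692 km: μ = v²r = (3.406)² × 3692 = 42830.3 km³/s².
Semi-major axis of the transfer orbit: a_t = (3692 + 21980)/2 = 12836 km.
Half the transfer-orbit period gives t = π√(a_t³/μ) = 22076 s.
Converting: 22076 s ÷ 3600 s/hour = 6.132 hours.

t = 6.132 hours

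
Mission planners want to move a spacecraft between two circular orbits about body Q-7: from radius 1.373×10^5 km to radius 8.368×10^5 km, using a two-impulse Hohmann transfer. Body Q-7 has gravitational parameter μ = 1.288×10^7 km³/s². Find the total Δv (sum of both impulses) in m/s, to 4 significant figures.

Transfer-ellipse semi-major axis a_t = (r₁ + r₂)/2 = (1.373×10^5 + 8.368×10^5)/2 = 4.8705×10^5 km.
At r₁ the circular-orbit speed is v₁ = √(μ/r₁) = 9.68551 km/s.
Transfer-orbit speed at r₁ (v² = μ(2/r − 1/a)): v_p = √[μ(2/r₁ − 1/a_t)] = 12.6954 km/s.
First burn Δv₁ = |v_p − v₁| = 3.010 km/s.
At r₂, v₂ = √(μ/r₂) = 3.923 km/s.
Transfer-orbit speed at r₂: v_a = √[μ(2/r₂ − 1/a_t)] = 2.083 km/s.
Second burn Δv₂ = |v₂ − v_a| = 1.840 km/s.
Δv = Δv₁ + Δv₂ = 3.010 + 1.840 = 4.850 km/s.

Δv = 4850 m/s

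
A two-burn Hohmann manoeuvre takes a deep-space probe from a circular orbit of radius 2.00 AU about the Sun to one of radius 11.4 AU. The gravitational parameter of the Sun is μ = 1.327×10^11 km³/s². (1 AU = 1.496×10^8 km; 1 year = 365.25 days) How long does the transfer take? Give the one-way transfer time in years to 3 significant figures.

In km: r₁ = 2.00 × 1.496×10^8 = 2.992×10^8 km; r₂ = 11.4 × 1.496×10^8 = 1.70544×10^9 km.
Transfer-ellipse semi-major axis a_t = (r₁ + r₂)/2 = (2.992×10^8 + 1.70544×10^9)/2 = 1.00232×10^9 km.
Transfer time t = π√(a_t³/μ) = π√((1.00232×10^9)³ / 1.327×10^11) = 2.737×10^8 s.
Converting: 2.737×10^8 s ÷ 3.15576×10^7 s/year (365.25 × 86400) = 8.67 years.

t = 8.67 years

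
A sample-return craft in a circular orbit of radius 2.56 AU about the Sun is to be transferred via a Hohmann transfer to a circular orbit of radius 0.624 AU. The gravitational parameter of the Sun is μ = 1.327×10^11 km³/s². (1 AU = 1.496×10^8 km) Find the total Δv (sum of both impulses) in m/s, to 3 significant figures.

Δv = 17100 m/s

In km: r₁ = 2.56 × 1.496×10^8 = 3.82976×10^8 km; r₂ = 0.624 × 1.496×10^8 = 9.33504×10^7 km.
Transfer-ellipse semi-major axis a_t = (r₁ + r₂)/2 = (3.82976×10^8 + 9.33504×10^7)/2 = 2.381632×10^8 km.
At r₁ the circular-orbit speed is v₁ = √(μ/r₁) = 18.61443 km/s.
Transfer-orbit speed at r₁ (vis-viva): v_a = √[μ(2/r₁ − 1/a_t)] = 11.65388 km/s.
First burn Δv₁ = |v_a − v₁| = 6.961 km/s.
At r₂, v₂ = √(μ/r₂) = 37.70 km/s.
Transfer-orbit speed at r₂: v_p = √[μ(2/r₂ − 1/a_t)] = 47.81 km/s.
Second burn Δv₂ = |v₂ − v_p| = 10.11 km/s.
Total Δv = Δv₁ + Δv₂ = 17.07 km/s.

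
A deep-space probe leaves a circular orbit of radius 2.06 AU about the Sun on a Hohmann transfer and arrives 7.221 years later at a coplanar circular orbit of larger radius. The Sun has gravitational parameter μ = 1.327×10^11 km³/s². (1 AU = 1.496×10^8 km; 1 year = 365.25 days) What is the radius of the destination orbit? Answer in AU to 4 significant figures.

In km: r₁ = 2.06 × 1.496×10^8 = 3.08176×10^8 km.
Transfer time t = 7.221 years × 365.25 × 86400 s = 2.278774296×10^8 s, and t = π√(a_t³/μ).
So a_t = (μ t²/π²)^(1/3) = (1.327×10^11 × (2.278774296×10^8)² / π²)^(1/3) = 8.8714×10^8 km.
Since a_t = (r₁ + r₂)/2, r₂ = 2a_t − r₁ = 2×8.8714×10^8 − 3.08176×10^8 = 1.466104×10^9 km.
In AU: r₂ = 1.466104×10^9 / 1.496×10^8 = 9.800 AU.

r₂ = 9.800 AU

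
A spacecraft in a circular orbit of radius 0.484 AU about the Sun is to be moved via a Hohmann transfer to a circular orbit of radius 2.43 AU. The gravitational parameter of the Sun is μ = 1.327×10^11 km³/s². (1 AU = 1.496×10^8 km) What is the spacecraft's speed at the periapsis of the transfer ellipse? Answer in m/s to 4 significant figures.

v = 55290 m/s

In km: r₁ = 0.484 × 1.496×10^8 = 7.24064×10^7 km; r₂ = 2.43 × 1.496×10^8 = 3.63528×10^8 km.
Semi-major axis of the transfer orbit: a_t = (7.24064×10^7 + 3.63528×10^8)/2 = 2.179672×10^8 km.
The periapsis of the transfer ellipse is at r = 7.24064×10^7 km.
Applying v² = μ(2/r − 1/a_t): v = 55.29 km/s.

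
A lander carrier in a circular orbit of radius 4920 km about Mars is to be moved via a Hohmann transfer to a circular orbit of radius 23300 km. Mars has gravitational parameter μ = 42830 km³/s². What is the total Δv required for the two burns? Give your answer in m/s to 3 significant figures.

Transfer-ellipse semi-major axis a_t = (r₁ + r₂)/2 = (4920 + 23300)/2 = 14110 km.
At r₁ the circular-orbit speed is v₁ = √(μ/r₁) = 2.950 km/s.
Transfer-orbit speed at r₁ (vis-viva): v_p = √[μ(2/r₁ − 1/a_t)] = 3.791 km/s.
First burn Δv₁ = |v_p − v₁| = 0.8410 km/s.
Circular speed at r₂: v₂ = √(μ/r₂) = 1.3558 km/s.
Transfer-orbit speed at r₂: v_a = √[μ(2/r₂ − 1/a_t)] = 0.80060 km/s.
Second burn Δv₂ = |v₂ − v_a| = 0.5552 km/s.
Total Δv = Δv₁ + Δv₂ = 1.396 km/s.

Δv = 1400 m/s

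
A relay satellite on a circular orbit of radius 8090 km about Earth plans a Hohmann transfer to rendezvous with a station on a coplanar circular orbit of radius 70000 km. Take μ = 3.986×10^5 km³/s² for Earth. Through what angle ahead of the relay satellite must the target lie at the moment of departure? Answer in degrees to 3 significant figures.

The Hohmann ellipse has a_t = (r₁ + r₂)/2 = 39045 km.
Transfer time t = π√(a_t³/μ) = 38390 s.
The target's mean motion on its circular orbit is ω₂ = √(μ/r₂³) = 3.409×10^-5 rad/s.
Angle swept by the target during transfer: ω₂·t = 1.3087 rad = 74.98°.
The relay satellite traverses 180° on the transfer ellipse, so the target must lead by 180° − 74.98° = 105°.

φ = 105°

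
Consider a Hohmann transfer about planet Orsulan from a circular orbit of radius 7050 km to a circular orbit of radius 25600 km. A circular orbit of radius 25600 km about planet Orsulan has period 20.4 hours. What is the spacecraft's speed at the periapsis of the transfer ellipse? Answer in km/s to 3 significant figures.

From Kepler's third law T² = 4π²r³/μ at r = 25600 km, T = 20.4 hours = 20.4 × 3600 s = 73440 s: μ = 4π²r³/T² = 1.22805×10^5 km³/s².
Semi-major axis of the transfer orbit: a_t = (7050 + 25600)/2 = 16325 km.
At periapsis, r = 7050 km.
Applying v² = μ(2/r − 1/a_t): v = 5.226 km/s.

v = 5.23 km/s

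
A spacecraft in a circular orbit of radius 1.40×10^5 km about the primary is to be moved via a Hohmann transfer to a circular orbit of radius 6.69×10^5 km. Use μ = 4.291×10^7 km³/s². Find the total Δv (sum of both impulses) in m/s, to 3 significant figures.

Semi-major axis of the transfer orbit: a_t = (1.400×10^5 + 6.690×10^5)/2 = 4.045×10^5 km.
Circular speed at r₁: v₁ = √(μ/r₁) = √(4.291×10^7/1.400×10^5) = 17.507 km/s.
Transfer-orbit speed at r₁ (v² = μ(2/r − 1/a)): v_p = √[μ(2/r₁ − 1/a_t)] = 22.515 km/s.
First burn Δv₁ = |v_p − v₁| = 5.008 km/s.
At r₂, v₂ = √(μ/r₂) = 8.009 km/s.
Transfer-orbit speed at r₂: v_a = √[μ(2/r₂ − 1/a_t)] = 4.712 km/s.
Second burn Δv₂ = |v₂ − v_a| = 3.297 km/s.
Δv = Δv₁ + Δv₂ = 5.008 + 3.297 = 8.305 km/s.

Δv = 8300 m/s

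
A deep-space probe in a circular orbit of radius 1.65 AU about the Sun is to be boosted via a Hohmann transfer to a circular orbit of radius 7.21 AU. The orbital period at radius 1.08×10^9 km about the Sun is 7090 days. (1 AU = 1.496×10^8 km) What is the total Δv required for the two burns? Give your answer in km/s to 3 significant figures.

Δv = 10.7 km/s

From Kepler's third law T² = 4π²r³/μ at r = 1.08×10^9 km, T = 7090 days = 7090 × 86400 s = 6.12576×10^8 s: μ = 4π²r³/T² = 1.32529×10^11 km³/s².
In km: r₁ = 1.65 × 1.496×10^8 = 2.4684×10^8 km; r₂ = 7.21 × 1.496×10^8 = 1.078616×10^9 km.
The Hohmann ellipse has a_t = (r₁ + r₂)/2 = 6.62728×10^8 km.
Circular speed at r₁: v₁ = √(μ/r₁) = √(1.32529×10^11/2.4684×10^8) = 23.1712 km/s.
Transfer-orbit speed at r₁ (vis-viva equation): v_p = √[μ(2/r₁ − 1/a_t)] = 29.5606 km/s.
First burn Δv₁ = |v_p − v₁| = 6.389 km/s.
Circular speed at r₂: v₂ = √(μ/r₂) = 11.085 km/s.
Transfer-orbit speed at r₂: v_a = √[μ(2/r₂ − 1/a_t)] = 6.7649 km/s.
Second burn Δv₂ = |v₂ − v_a| = 4.320 km/s.
Δv = Δv₁ + Δv₂ = 6.389 + 4.320 = 10.71 km/s.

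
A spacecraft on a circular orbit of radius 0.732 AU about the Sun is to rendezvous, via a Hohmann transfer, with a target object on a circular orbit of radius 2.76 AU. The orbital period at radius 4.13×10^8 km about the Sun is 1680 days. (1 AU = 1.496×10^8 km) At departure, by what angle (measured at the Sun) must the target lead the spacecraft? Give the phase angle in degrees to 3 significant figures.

From Kepler's third law T² = 4π²r³/μ at r = 4.13×10^8 km, T = 1680 days = 1680 × 86400 s = 1.45152×10^8 s: μ = 4π²r³/T² = 1.31997×10^11 km³/s².
In km: r₁ = 0.732 × 1.496×10^8 = 1.095072×10^8 km; r₂ = 2.76 × 1.496×10^8 = 4.12896×10^8 km.
Semi-major axis of the transfer orbit: a_t = (1.095072×10^8 + 4.12896×10^8)/2 = 2.612016×10^8 km.
The half-period of the transfer ellipse is t = π√(a_t³/μ) = 3.6503×10^7 s.
Target angular speed ω₂ = √(μ/r₂³) = 4.3303×10^-8 rad/s.
Angle swept by the target during transfer: ω₂·t = 1.5807 rad = 90.57°.
The spacecraft traverses 180° on the transfer ellipse, so the target must lead by 180° − 90.57° = 89.4°.

φ = 89.4°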